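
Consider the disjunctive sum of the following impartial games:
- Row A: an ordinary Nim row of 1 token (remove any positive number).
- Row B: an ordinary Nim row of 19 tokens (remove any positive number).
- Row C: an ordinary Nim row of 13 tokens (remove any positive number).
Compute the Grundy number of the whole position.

Row A is a plain Nim row of size 1, so its Grundy value is 1.
Row B is a plain Nim row of size 19, so its Grundy value is 19.
Row C is a plain Nim row of size 13, so its Grundy value is 13.
By the Sprague-Grundy theorem, the Grundy value of a sum of independent games is the XOR of the component values.
Combined value = 1 XOR 19 XOR 13 = 31.

31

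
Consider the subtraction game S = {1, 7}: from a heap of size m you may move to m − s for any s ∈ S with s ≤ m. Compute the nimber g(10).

0

Grundy values for subtraction set {1, 7}:
k:     0  1  2  3  4  5  6  7  8  9 10
g(k):  0  1  0  1  0  1  0  1  0  1  0
So g(10) = 0.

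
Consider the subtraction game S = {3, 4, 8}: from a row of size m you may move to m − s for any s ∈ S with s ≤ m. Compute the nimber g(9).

3

Compute g(0), g(1), … for moves {3, 4, 8}:
g(0) = mex{} = 0
g(1) = mex{} = 0
g(2) = mex{} = 0
g(3) = mex{0} = 1
g(4) = mex{0} = 1
g(5) = mex{0} = 1
g(6) = mex{0,1} = 2
g(7) = mex{1} = 0
g(8) = mex{0,1} = 2
g(9) = mex{0,1,2} = 3
So g(9) = 3.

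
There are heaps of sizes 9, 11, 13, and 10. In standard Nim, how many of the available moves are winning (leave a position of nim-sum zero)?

1

Nim-sum: 9 XOR 11 XOR 13 XOR 10 = 5.
The overall nim-sum is X = 5. A heap of size p has a winning move iff p XOR X < p (reduce it to p XOR X).
  9: 9 XOR 5 = 12 ≥ 9 — no move.
  11: 11 XOR 5 = 14 ≥ 11 — no move.
  13: 13 XOR 5 = 8 < 13 — winning move (to 8).
  10: 10 XOR 5 = 15 ≥ 10 — no move.
That gives 1 winning move.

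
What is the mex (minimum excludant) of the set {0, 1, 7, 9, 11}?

The values 0, 1 are all present; 2 is the first non-negative integer missing from the set.

2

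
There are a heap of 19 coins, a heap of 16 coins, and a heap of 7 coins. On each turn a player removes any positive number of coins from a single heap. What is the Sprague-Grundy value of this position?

Nim-sum: 19 ^ 16 ^ 7 = 4.

4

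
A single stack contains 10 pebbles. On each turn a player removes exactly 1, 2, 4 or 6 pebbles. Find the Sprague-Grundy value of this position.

2

Compute g(0), g(1), … for moves {1, 2, 4, 6}:
k:     0  1  2  3  4  5  6  7  8  9 10
g(k):  0  1  2  0  1  2  3  4  0  1  2
So g(10) = 2.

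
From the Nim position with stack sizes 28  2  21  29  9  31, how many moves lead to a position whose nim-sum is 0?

Bitwise XOR of the heap sizes:
  11100  (28)
  00010  (2)
  10101  (21)
  11101  (29)
  01001  (9)
  11111  (31)
  -----
  00000  (0)
The nim-sum is already 0, so every move leaves a nonzero nim-sum — there are no winning moves.

0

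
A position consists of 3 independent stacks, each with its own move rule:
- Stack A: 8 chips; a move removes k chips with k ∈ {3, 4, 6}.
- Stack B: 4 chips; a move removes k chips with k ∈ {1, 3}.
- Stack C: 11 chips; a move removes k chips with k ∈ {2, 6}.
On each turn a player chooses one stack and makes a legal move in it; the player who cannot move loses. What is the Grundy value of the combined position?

3

Grundy values for stack A (subtraction set {3, 4, 6}):
k:     0  1  2  3  4  5  6  7  8
g(k):  0  0  0  1  1  1  2  2  2
So g(8) = 2.
For stack B, compute g(0), g(1), … with moves {1, 3}:
g(0) = mex{} = 0
g(1) = mex{0} = 1
g(2) = mex{1} = 0
g(3) = mex{0} = 1
g(4) = mex{1} = 0
So g(4) = 0.
Build the Grundy sequence for stack C with g(k) = mex{g(k−s) : s ∈ {2, 6}, s ≤ k}:
k:     0  1  2  3  4  5  6  7  8  9 10 11
g(k):  0  0  1  1  0  0  1  1  0  0  1  1
So g(11) = 1.
The value of a disjunctive sum is the nim-sum of the parts.
Combined value = 2 XOR 0 XOR 1 = 3.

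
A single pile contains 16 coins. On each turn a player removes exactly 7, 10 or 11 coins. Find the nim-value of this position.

2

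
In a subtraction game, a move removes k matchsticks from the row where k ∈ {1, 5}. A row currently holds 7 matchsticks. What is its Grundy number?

1

Grundy values for subtraction set {1, 5}:
g(0) = mex{} = 0
g(1) = mex{0} = 1
g(2) = mex{1} = 0
g(3) = mex{0} = 1
g(4) = mex{1} = 0
g(5) = mex{0} = 1
g(6) = mex{1} = 0
g(7) = mex{0} = 1
So g(7) = 1.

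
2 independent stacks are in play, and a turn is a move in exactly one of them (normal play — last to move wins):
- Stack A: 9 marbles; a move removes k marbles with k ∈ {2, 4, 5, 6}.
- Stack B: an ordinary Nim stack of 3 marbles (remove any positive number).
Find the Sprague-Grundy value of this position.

3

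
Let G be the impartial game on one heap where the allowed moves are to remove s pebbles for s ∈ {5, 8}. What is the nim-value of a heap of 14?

0

Compute g(0), g(1), … for moves {5, 8}:
k:     0  1  2  3  4  5  6  7  8  9 10 11 12 13 14
g(k):  0  0  0  0  0  1  1  1  1  1  2  2  2  0  0
So g(14) = 0.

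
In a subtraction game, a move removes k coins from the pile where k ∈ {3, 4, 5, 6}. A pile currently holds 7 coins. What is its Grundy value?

Grundy values for subtraction set {3, 4, 5, 6}:
g(0) = mex{} = 0
g(1) = mex{} = 0
g(2) = mex{} = 0
g(3) = mex{0} = 1
g(4) = mex{0} = 1
g(5) = mex{0} = 1
g(6) = mex{0,1} = 2
g(7) = mex{0,1} = 2
So g(7) = 2.

2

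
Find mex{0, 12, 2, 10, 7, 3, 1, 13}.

The values 0, 1, 2, 3 are all present; 4 is the first non-negative integer missing from the set.

4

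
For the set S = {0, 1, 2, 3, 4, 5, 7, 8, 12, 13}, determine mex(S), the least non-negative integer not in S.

6

The values 0, 1, 2, 3, 4, 5 are all present; 6 is the first non-negative integer missing from the set.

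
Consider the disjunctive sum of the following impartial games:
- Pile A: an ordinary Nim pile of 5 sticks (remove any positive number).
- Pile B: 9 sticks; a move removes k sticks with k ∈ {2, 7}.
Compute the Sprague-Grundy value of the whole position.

5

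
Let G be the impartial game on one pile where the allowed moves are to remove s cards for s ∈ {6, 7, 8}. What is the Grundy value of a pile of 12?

2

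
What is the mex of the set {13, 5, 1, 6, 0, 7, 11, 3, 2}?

4

The values 0, 1, 2, 3 are all present; 4 is the first non-negative integer missing from the set.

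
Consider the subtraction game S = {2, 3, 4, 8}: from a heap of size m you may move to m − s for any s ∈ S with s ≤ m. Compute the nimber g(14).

1

Grundy values for subtraction set {2, 3, 4, 8}:
k:     0  1  2  3  4  5  6  7  8  9 10 11 12 13 14
g(k):  0  0  1  1  2  2  0  0  1  1  2  2  0  0  1
So g(14) = 1.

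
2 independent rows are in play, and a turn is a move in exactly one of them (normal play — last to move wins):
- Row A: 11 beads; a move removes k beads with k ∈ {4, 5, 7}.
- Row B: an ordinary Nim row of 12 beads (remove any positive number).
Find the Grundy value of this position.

12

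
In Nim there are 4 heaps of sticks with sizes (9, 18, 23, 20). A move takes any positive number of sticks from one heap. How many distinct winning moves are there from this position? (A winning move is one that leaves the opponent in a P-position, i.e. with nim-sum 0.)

3

Compute the nim-sum pairwise:
9 ⊕ 18 = 27
27 ⊕ 23 = 12
12 ⊕ 20 = 24
The overall nim-sum is X = 24. A heap of size p has a winning move iff p XOR X < p (reduce it to p XOR X).
  9: 9 XOR 24 = 17 ≥ 9 — no move.
  18: 18 XOR 24 = 10 < 18 — winning move (to 10).
  23: 23 XOR 24 = 15 < 23 — winning move (to 15).
  20: 20 XOR 24 = 12 < 20 — winning move (to 12).
That gives 3 winning moves.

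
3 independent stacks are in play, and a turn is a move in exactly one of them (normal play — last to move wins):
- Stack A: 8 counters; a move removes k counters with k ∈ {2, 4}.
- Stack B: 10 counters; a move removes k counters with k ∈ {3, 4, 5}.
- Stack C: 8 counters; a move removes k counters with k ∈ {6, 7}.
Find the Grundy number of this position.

0

Build the Grundy sequence for stack A with g(k) = mex{g(k−s) : s ∈ {2, 4}, s ≤ k}:
g(0) = mex{} = 0
g(1) = mex{} = 0
g(2) = mex{0} = 1
g(3) = mex{0} = 1
g(4) = mex{0,1} = 2
g(5) = mex{0,1} = 2
g(6) = mex{1,2} = 0
g(7) = mex{1,2} = 0
g(8) = mex{0,2} = 1
So g(8) = 1.
Build the Grundy sequence for stack B with g(k) = mex{g(k−s) : s ∈ {3, 4, 5}, s ≤ k}:
g(0) = mex{} = 0
g(1) = mex{} = 0
g(2) = mex{} = 0
g(3) = mex{0} = 1
g(4) = mex{0} = 1
g(5) = mex{0} = 1
g(6) = mex{0,1} = 2
g(7) = mex{0,1} = 2
g(8) = mex{1} = 0
g(9) = mex{1,2} = 0
g(10) = mex{1,2} = 0
So g(10) = 0.
Build the Grundy sequence for stack C with g(k) = mex{g(k−s) : s ∈ {6, 7}, s ≤ k}:
g(0) = mex{} = 0
g(1) = mex{} = 0
g(2) = mex{} = 0
g(3) = mex{} = 0
g(4) = mex{} = 0
g(5) = mex{} = 0
g(6) = mex{0} = 1
g(7) = mex{0} = 1
g(8) = mex{0} = 1
So g(8) = 1.
By the Sprague-Grundy theorem, the Grundy value of a sum of independent games is the XOR of the component values.
Combined value = 1 XOR 0 XOR 1 = 0.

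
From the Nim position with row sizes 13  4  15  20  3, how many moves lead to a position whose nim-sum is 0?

Nim-sum: 13 ^ 4 ^ 15 ^ 20 ^ 3 = 17.
The overall nim-sum is X = 17. A row of size p has a winning move iff p XOR X < p (reduce it to p XOR X).
  13: 13 XOR 17 = 28 ≥ 13 — no move.
  4: 4 XOR 17 = 21 ≥ 4 — no move.
  15: 15 XOR 17 = 30 ≥ 15 — no move.
  20: 20 XOR 17 = 5 < 20 — winning move (to 5).
  3: 3 XOR 17 = 18 ≥ 3 — no move.
That gives 1 winning move.

1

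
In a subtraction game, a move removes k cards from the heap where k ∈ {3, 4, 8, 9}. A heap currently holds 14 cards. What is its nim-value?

Compute g(0), g(1), … for moves {3, 4, 8, 9}:
k:     0  1  2  3  4  5  6  7  8  9 10 11 12 13 14
g(k):  0  0  0  1  1  1  2  0  2  3  1  3  0  0  0
So g(14) = 0.

0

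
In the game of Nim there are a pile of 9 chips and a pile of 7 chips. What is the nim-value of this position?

14

Nim-sum: 9 ^ 7 = 14.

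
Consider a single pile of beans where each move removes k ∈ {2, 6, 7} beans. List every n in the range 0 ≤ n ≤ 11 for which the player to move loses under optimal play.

Grundy values for subtraction set {2, 6, 7}:
g(0) = mex{} = 0
g(1) = mex{} = 0
g(2) = mex{0} = 1
g(3) = mex{0} = 1
g(4) = mex{1} = 0
g(5) = mex{1} = 0
g(6) = mex{0} = 1
g(7) = mex{0} = 1
g(8) = mex{0,1} = 2
g(9) = mex{1} = 0
g(10) = mex{0,1,2} = 3
g(11) = mex{0} = 1
The P-positions (g = 0) in 0..11 are 0, 1, 4, 5, 9.

0, 1, 4, 5, 9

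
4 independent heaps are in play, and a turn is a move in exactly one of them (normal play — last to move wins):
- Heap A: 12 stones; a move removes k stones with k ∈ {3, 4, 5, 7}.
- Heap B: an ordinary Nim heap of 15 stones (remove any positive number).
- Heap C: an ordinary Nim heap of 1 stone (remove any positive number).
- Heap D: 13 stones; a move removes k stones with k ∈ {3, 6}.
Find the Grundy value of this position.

Grundy values for heap A (subtraction set {3, 4, 5, 7}):
g(0) = mex{} = 0
g(1) = mex{} = 0
g(2) = mex{} = 0
g(3) = mex{0} = 1
g(4) = mex{0} = 1
g(5) = mex{0} = 1
g(6) = mex{0,1} = 2
g(7) = mex{0,1} = 2
g(8) = mex{0,1} = 2
g(9) = mex{0,1,2} = 3
g(10) = mex{1,2} = 0
g(11) = mex{1,2} = 0
g(12) = mex{1,2,3} = 0
So g(12) = 0.
Heap B is a plain Nim heap of size 15, so its Grundy value is 15.
Heap C is a plain Nim heap of size 1, so its Grundy value is 1.
For heap D, compute g(0), g(1), … with moves {3, 6}:
g(0) = mex{} = 0
g(1) = mex{} = 0
g(2) = mex{} = 0
g(3) = mex{0} = 1
g(4) = mex{0} = 1
g(5) = mex{0} = 1
g(6) = mex{0,1} = 2
g(7) = mex{0,1} = 2
g(8) = mex{0,1} = 2
g(9) = mex{1,2} = 0
g(10) = mex{1,2} = 0
g(11) = mex{1,2} = 0
g(12) = mex{0,2} = 1
g(13) = mex{0,2} = 1
So g(13) = 1.
The value of a disjunctive sum is the nim-sum of the parts.
Combined value = 0 ⊕ 15 ⊕ 1 ⊕ 1 = 15.

15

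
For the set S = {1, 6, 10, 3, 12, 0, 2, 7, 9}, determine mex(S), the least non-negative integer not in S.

4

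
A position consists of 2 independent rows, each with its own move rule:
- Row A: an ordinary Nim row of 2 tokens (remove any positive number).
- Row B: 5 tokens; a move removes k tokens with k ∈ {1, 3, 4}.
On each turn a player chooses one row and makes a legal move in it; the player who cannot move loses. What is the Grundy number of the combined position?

1

Row A is a plain Nim row of size 2, so its Grundy value is 2.
Grundy values for row B (subtraction set {1, 3, 4}):
g(0) = mex{} = 0
g(1) = mex{0} = 1
g(2) = mex{1} = 0
g(3) = mex{0} = 1
g(4) = mex{0,1} = 2
g(5) = mex{0,1,2} = 3
So g(5) = 3.
The value of a disjunctive sum is the nim-sum of the parts.
Combined value = 2 ⊕ 3 = 1.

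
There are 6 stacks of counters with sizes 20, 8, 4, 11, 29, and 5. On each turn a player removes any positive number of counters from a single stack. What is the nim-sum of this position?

Bitwise XOR of the heap sizes:
  10100  (20)
  01000  (8)
  00100  (4)
  01011  (11)
  11101  (29)
  00101  (5)
  -----
  01011  (11)

11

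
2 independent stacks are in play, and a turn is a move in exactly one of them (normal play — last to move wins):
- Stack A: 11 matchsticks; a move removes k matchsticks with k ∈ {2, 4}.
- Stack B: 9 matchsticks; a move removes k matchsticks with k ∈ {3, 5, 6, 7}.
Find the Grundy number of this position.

1

For stack A, compute g(0), g(1), … with moves {2, 4}:
k:     0  1  2  3  4  5  6  7  8  9 10 11
g(k):  0  0  1  1  2  2  0  0  1  1  2  2
So g(11) = 2.
Grundy values for stack B (subtraction set {3, 5, 6, 7}):
g(0) = mex{} = 0
g(1) = mex{} = 0
g(2) = mex{} = 0
g(3) = mex{0} = 1
g(4) = mex{0} = 1
g(5) = mex{0} = 1
g(6) = mex{0,1} = 2
g(7) = mex{0,1} = 2
g(8) = mex{0,1} = 2
g(9) = mex{0,1,2} = 3
So g(9) = 3.
The value of a disjunctive sum is the nim-sum of the parts.
Combined value = 2 XOR 3 = 1.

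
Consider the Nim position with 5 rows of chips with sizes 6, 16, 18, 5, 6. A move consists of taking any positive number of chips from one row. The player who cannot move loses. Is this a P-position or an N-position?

N-position

Compute the nim-sum pairwise:
6 ^ 16 = 22
22 ^ 18 = 4
4 ^ 5 = 1
1 ^ 6 = 7
The nim-sum is 7 ≠ 0, so this is an N-position: the player to move can win.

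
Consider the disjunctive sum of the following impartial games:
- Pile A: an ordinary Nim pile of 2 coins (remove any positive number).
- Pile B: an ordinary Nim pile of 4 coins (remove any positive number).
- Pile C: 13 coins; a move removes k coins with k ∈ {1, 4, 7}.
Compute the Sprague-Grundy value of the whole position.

Pile A is a plain Nim pile of size 2, so its Grundy value is 2.
Pile B is a plain Nim pile of size 4, so its Grundy value is 4.
Grundy values for pile C (subtraction set {1, 4, 7}):
g(0) = mex{} = 0
g(1) = mex{0} = 1
g(2) = mex{1} = 0
g(3) = mex{0} = 1
g(4) = mex{0,1} = 2
g(5) = mex{1,2} = 0
g(6) = mex{0} = 1
g(7) = mex{0,1} = 2
g(8) = mex{1,2} = 0
g(9) = mex{0} = 1
g(10) = mex{1} = 0
g(11) = mex{0,2} = 1
g(12) = mex{0,1} = 2
g(13) = mex{1,2} = 0
So g(13) = 0.
The value of a disjunctive sum is the nim-sum of the parts.
Combined value = 2 ⊕ 4 ⊕ 0 = 6.

6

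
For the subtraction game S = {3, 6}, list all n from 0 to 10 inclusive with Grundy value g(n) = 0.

0, 1, 2, 9, 10

Grundy values for subtraction set {3, 6}:
k:     0  1  2  3  4  5  6  7  8  9 10
g(k):  0  0  0  1  1  1  2  2  2  0  0
The P-positions (g = 0) in 0..10 are 0, 1, 2, 9, 10.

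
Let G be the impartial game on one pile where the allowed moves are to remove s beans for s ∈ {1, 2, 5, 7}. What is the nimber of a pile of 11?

2

Grundy values for subtraction set {1, 2, 5, 7}:
k:     0  1  2  3  4  5  6  7  8  9 10 11
g(k):  0  1  2  0  1  2  0  1  2  0  1  2
So g(11) = 2.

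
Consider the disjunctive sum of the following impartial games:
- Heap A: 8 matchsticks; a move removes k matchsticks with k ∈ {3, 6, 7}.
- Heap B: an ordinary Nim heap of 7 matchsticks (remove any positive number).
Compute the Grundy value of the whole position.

5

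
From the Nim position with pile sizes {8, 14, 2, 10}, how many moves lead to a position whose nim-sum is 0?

3

Compute the nim-sum pairwise:
8 XOR 14 = 6
6 XOR 2 = 4
4 XOR 10 = 14
The overall nim-sum is X = 14. A pile of size p has a winning move iff p XOR X < p (reduce it to p XOR X).
  8: 8 XOR 14 = 6 < 8 — winning move (to 6).
  14: 14 XOR 14 = 0 < 14 — winning move (to 0).
  2: 2 XOR 14 = 12 ≥ 2 — no move.
  10: 10 XOR 14 = 4 < 10 — winning move (to 4).
That gives 3 winning moves.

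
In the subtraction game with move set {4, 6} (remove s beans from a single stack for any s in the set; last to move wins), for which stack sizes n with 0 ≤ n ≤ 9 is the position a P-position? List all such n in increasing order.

0, 1, 2, 3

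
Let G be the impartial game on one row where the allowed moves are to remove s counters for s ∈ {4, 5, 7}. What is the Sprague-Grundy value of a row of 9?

2

Build the Grundy sequence with g(k) = mex{g(k−s) : s ∈ {4, 5, 7}, s ≤ k}:
k:     0  1  2  3  4  5  6  7  8  9
g(k):  0  0  0  0  1  1  1  1  2  2
So g(9) = 2.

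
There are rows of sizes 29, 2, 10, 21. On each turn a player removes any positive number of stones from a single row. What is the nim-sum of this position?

Nim-sum: 29 XOR 2 XOR 10 XOR 21 = 0.

0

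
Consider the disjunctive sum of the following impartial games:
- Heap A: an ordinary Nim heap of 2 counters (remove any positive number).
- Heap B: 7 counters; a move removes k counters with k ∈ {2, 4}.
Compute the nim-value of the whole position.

Heap A is a plain Nim heap of size 2, so its Grundy value is 2.
Grundy values for heap B (subtraction set {2, 4}):
g(0) = mex{} = 0
g(1) = mex{} = 0
g(2) = mex{0} = 1
g(3) = mex{0} = 1
g(4) = mex{0,1} = 2
g(5) = mex{0,1} = 2
g(6) = mex{1,2} = 0
g(7) = mex{1,2} = 0
So g(7) = 0.
By the Sprague-Grundy theorem, the Grundy value of a sum of independent games is the XOR of the component values.
Combined value = 2 XOR 0 = 2.

2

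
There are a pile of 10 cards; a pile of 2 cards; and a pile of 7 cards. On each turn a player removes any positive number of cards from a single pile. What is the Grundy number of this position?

15

Nim-sum: 10 XOR 2 XOR 7 = 15.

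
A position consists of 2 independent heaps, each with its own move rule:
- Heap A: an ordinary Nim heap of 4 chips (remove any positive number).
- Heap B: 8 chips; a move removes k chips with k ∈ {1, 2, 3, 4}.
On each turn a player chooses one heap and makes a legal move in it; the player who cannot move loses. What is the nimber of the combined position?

Heap A is a plain Nim heap of size 4, so its Grundy value is 4.
Grundy values for heap B (subtraction set {1, 2, 3, 4}):
g(0) = mex{} = 0
g(1) = mex{0} = 1
g(2) = mex{0,1} = 2
g(3) = mex{0,1,2} = 3
g(4) = mex{0,1,2,3} = 4
g(5) = mex{1,2,3,4} = 0
g(6) = mex{0,2,3,4} = 1
g(7) = mex{0,1,3,4} = 2
g(8) = mex{0,1,2,4} = 3
So g(8) = 3.
By the Sprague-Grundy theorem, the Grundy value of a sum of independent games is the XOR of the component values.
Combined value = 4 XOR 3 = 7.

7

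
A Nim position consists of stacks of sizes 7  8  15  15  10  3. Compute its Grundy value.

6

Nim-sum: 7 ⊕ 8 ⊕ 15 ⊕ 15 ⊕ 10 ⊕ 3 = 6.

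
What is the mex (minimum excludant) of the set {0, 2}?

0 is in the set but 1 is not, so the mex is 1.

1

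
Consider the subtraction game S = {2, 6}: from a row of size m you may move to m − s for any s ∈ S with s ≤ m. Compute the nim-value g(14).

Grundy values for subtraction set {2, 6}:
k:     0  1  2  3  4  5  6  7  8  9 10 11 12 13 14
g(k):  0  0  1  1  0  0  1  1  0  0  1  1  0  0  1
So g(14) = 1.

1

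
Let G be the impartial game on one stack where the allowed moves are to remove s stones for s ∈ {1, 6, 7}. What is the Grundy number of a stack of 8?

2

Build the Grundy sequence with g(k) = mex{g(k−s) : s ∈ {1, 6, 7}, s ≤ k}:
k:     0  1  2  3  4  5  6  7  8
g(k):  0  1  0  1  0  1  2  3  2
So g(8) = 2.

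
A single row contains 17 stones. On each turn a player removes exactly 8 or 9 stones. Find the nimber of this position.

0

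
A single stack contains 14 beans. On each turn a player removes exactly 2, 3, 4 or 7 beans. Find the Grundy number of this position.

1

Compute g(0), g(1), … for moves {2, 3, 4, 7}:
g(0) = mex{} = 0
g(1) = mex{} = 0
g(2) = mex{0} = 1
g(3) = mex{0} = 1
g(4) = mex{0,1} = 2
g(5) = mex{0,1} = 2
g(6) = mex{1,2} = 0
g(7) = mex{0,1,2} = 3
g(8) = mex{0,2} = 1
g(9) = mex{0,1,2,3} = 4
g(10) = mex{0,1,3} = 2
g(11) = mex{1,2,3,4} = 0
g(12) = mex{1,2,4} = 0
g(13) = mex{0,2,4} = 1
g(14) = mex{0,2,3} = 1
So g(14) = 1.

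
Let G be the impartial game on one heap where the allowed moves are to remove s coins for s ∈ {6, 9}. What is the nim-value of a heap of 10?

1

Compute g(0), g(1), … for moves {6, 9}:
k:     0  1  2  3  4  5  6  7  8  9 10
g(k):  0  0  0  0  0  0  1  1  1  1  1
So g(10) = 1.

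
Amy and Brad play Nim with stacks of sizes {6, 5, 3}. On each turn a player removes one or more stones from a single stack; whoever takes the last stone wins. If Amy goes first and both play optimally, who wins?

Write each in binary and XOR column by column:
  110  (6)
  101  (5)
  011  (3)
  ---
  000  (0)
The nim-sum is 0, so this is a P-position: the player to move is in a losing position under optimal play; Amy is about to move from it and so loses — Brad wins.

Brad wins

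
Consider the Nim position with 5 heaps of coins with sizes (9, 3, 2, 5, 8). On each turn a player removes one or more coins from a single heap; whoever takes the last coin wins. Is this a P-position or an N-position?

N-position

Nim-sum: 9 ^ 3 ^ 2 ^ 5 ^ 8 = 5.
The nim-sum is 5 ≠ 0, so this is an N-position: the player to move can win.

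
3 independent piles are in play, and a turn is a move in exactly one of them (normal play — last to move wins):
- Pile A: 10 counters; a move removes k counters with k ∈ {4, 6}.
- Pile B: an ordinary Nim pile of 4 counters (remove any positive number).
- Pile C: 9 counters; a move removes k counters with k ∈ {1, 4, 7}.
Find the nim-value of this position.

For pile A, compute g(0), g(1), … with moves {4, 6}:
g(0) = mex{} = 0
g(1) = mex{} = 0
g(2) = mex{} = 0
g(3) = mex{} = 0
g(4) = mex{0} = 1
g(5) = mex{0} = 1
g(6) = mex{0} = 1
g(7) = mex{0} = 1
g(8) = mex{0,1} = 2
g(9) = mex{0,1} = 2
g(10) = mex{1} = 0
So g(10) = 0.
Pile B is a plain Nim pile of size 4, so its Grundy value is 4.
Grundy values for pile C (subtraction set {1, 4, 7}):
g(0) = mex{} = 0
g(1) = mex{0} = 1
g(2) = mex{1} = 0
g(3) = mex{0} = 1
g(4) = mex{0,1} = 2
g(5) = mex{1,2} = 0
g(6) = mex{0} = 1
g(7) = mex{0,1} = 2
g(8) = mex{1,2} = 0
g(9) = mex{0} = 1
So g(9) = 1.
The value of a disjunctive sum is the nim-sum of the parts.
Combined value = 0 ⊕ 4 ⊕ 1 = 5.

5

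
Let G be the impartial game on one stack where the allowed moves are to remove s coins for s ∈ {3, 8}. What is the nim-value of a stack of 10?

1

Build the Grundy sequence with g(k) = mex{g(k−s) : s ∈ {3, 8}, s ≤ k}:
g(0) = mex{} = 0
g(1) = mex{} = 0
g(2) = mex{} = 0
g(3) = mex{0} = 1
g(4) = mex{0} = 1
g(5) = mex{0} = 1
g(6) = mex{1} = 0
g(7) = mex{1} = 0
g(8) = mex{0,1} = 2
g(9) = mex{0} = 1
g(10) = mex{0} = 1
So g(10) = 1.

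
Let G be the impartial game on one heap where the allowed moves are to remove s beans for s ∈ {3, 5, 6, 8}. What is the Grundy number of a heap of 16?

Build the Grundy sequence with g(k) = mex{g(k−s) : s ∈ {3, 5, 6, 8}, s ≤ k}:
k:     0  1  2  3  4  5  6  7  8  9 10 11 12 13 14 15 16
g(k):  0  0  0  1  1  1  2  2  2  3  3  0  0  0  1  1  1
So g(16) = 1.

1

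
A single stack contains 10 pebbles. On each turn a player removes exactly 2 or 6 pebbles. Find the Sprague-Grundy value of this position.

Build the Grundy sequence with g(k) = mex{g(k−s) : s ∈ {2, 6}, s ≤ k}:
g(0) = mex{} = 0
g(1) = mex{} = 0
g(2) = mex{0} = 1
g(3) = mex{0} = 1
g(4) = mex{1} = 0
g(5) = mex{1} = 0
g(6) = mex{0} = 1
g(7) = mex{0} = 1
g(8) = mex{1} = 0
g(9) = mex{1} = 0
g(10) = mex{0} = 1
So g(10) = 1.

1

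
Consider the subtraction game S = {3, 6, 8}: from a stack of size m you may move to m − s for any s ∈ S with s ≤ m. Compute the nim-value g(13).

0

Compute g(0), g(1), … for moves {3, 6, 8}:
g(0) = mex{} = 0
g(1) = mex{} = 0
g(2) = mex{} = 0
g(3) = mex{0} = 1
g(4) = mex{0} = 1
g(5) = mex{0} = 1
g(6) = mex{0,1} = 2
g(7) = mex{0,1} = 2
g(8) = mex{0,1} = 2
g(9) = mex{0,1,2} = 3
g(10) = mex{0,1,2} = 3
g(11) = mex{1,2} = 0
g(12) = mex{1,2,3} = 0
g(13) = mex{1,2,3} = 0
So g(13) = 0.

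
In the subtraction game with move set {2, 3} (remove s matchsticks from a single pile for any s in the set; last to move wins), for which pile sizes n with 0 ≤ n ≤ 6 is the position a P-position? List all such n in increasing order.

Build the Grundy sequence with g(k) = mex{g(k−s) : s ∈ {2, 3}, s ≤ k}:
k:     0  1  2  3  4  5  6
g(k):  0  0  1  1  2  0  0
The P-positions (g = 0) in 0..6 are 0, 1, 5, 6.

0, 1, 5, 6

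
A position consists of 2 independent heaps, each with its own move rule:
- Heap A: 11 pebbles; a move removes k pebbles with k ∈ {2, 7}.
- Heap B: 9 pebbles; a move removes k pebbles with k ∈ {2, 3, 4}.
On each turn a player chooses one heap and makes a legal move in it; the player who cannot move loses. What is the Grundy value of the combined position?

Build the Grundy sequence for heap A with g(k) = mex{g(k−s) : s ∈ {2, 7}, s ≤ k}:
k:     0  1  2  3  4  5  6  7  8  9 10 11
g(k):  0  0  1  1  0  0  1  1  2  0  0  1
So g(11) = 1.
For heap B, compute g(0), g(1), … with moves {2, 3, 4}:
g(0) = mex{} = 0
g(1) = mex{} = 0
g(2) = mex{0} = 1
g(3) = mex{0} = 1
g(4) = mex{0,1} = 2
g(5) = mex{0,1} = 2
g(6) = mex{1,2} = 0
g(7) = mex{1,2} = 0
g(8) = mex{0,2} = 1
g(9) = mex{0,2} = 1
So g(9) = 1.
The value of a disjunctive sum is the nim-sum of the parts.
Combined value = 1 ⊕ 1 = 0.

0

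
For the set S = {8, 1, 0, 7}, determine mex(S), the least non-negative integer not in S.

2

The values 0, 1 are all present; 2 is the first non-negative integer missing from the set.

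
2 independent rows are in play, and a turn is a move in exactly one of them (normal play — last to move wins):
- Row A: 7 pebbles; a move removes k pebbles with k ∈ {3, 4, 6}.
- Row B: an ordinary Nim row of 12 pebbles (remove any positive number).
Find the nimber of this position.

14

Build the Grundy sequence for row A with g(k) = mex{g(k−s) : s ∈ {3, 4, 6}, s ≤ k}:
g(0) = mex{} = 0
g(1) = mex{} = 0
g(2) = mex{} = 0
g(3) = mex{0} = 1
g(4) = mex{0} = 1
g(5) = mex{0} = 1
g(6) = mex{0,1} = 2
g(7) = mex{0,1} = 2
So g(7) = 2.
Row B is a plain Nim row of size 12, so its Grundy value is 12.
By the Sprague-Grundy theorem, the Grundy value of a sum of independent games is the XOR of the component values.
Combined value = 2 XOR 12 = 14.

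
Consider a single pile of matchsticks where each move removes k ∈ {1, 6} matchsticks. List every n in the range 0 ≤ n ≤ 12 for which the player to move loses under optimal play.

0, 2, 4, 7, 9, 11

Compute g(0), g(1), … for moves {1, 6}:
g(0) = mex{} = 0
g(1) = mex{0} = 1
g(2) = mex{1} = 0
g(3) = mex{0} = 1
g(4) = mex{1} = 0
g(5) = mex{0} = 1
g(6) = mex{0,1} = 2
g(7) = mex{1,2} = 0
g(8) = mex{0} = 1
g(9) = mex{1} = 0
g(10) = mex{0} = 1
g(11) = mex{1} = 0
g(12) = mex{0,2} = 1
The P-positions (g = 0) in 0..12 are 0, 2, 4, 7, 9, 11.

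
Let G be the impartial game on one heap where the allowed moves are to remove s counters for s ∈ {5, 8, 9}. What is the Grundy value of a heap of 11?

Compute g(0), g(1), … for moves {5, 8, 9}:
k:     0  1  2  3  4  5  6  7  8  9 10 11
g(k):  0  0  0  0  0  1  1  1  1  1  2  2
So g(11) = 2.

2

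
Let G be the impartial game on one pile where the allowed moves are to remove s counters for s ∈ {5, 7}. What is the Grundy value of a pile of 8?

Compute g(0), g(1), … for moves {5, 7}:
g(0) = mex{} = 0
g(1) = mex{} = 0
g(2) = mex{} = 0
g(3) = mex{} = 0
g(4) = mex{} = 0
g(5) = mex{0} = 1
g(6) = mex{0} = 1
g(7) = mex{0} = 1
g(8) = mex{0} = 1
So g(8) = 1.

1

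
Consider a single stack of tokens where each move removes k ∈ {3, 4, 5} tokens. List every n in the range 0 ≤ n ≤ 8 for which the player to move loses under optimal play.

Build the Grundy sequence with g(k) = mex{g(k−s) : s ∈ {3, 4, 5}, s ≤ k}:
g(0) = mex{} = 0
g(1) = mex{} = 0
g(2) = mex{} = 0
g(3) = mex{0} = 1
g(4) = mex{0} = 1
g(5) = mex{0} = 1
g(6) = mex{0,1} = 2
g(7) = mex{0,1} = 2
g(8) = mex{1} = 0
The P-positions (g = 0) in 0..8 are 0, 1, 2, 8.

0, 1, 2, 8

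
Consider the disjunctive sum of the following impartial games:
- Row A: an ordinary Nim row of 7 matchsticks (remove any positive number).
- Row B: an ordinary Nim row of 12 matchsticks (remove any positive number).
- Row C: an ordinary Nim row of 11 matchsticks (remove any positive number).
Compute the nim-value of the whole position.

Row A is a plain Nim row of size 7, so its Grundy value is 7.
Row B is a plain Nim row of size 12, so its Grundy value is 12.
Row C is a plain Nim row of size 11, so its Grundy value is 11.
By the Sprague-Grundy theorem, the Grundy value of a sum of independent games is the XOR of the component values.
Combined value = 7 XOR 12 XOR 11 = 0.

0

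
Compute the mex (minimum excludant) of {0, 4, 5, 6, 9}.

1

0 is in the set but 1 is not, so the mex is 1.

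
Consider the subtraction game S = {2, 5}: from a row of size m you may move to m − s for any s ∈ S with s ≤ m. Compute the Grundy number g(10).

1

Compute g(0), g(1), … for moves {2, 5}:
g(0) = mex{} = 0
g(1) = mex{} = 0
g(2) = mex{0} = 1
g(3) = mex{0} = 1
g(4) = mex{1} = 0
g(5) = mex{0,1} = 2
g(6) = mex{0} = 1
g(7) = mex{1,2} = 0
g(8) = mex{1} = 0
g(9) = mex{0} = 1
g(10) = mex{0,2} = 1
So g(10) = 1.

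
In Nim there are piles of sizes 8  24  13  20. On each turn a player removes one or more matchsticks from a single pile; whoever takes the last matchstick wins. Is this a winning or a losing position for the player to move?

Nim-sum: 8 ⊕ 24 ⊕ 13 ⊕ 20 = 9.
The nim-sum is 9 ≠ 0, so this is an N-position: the player to move can win.

Winning position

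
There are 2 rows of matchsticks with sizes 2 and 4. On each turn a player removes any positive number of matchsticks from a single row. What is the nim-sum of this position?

6

In binary:
  010  (2)
  100  (4)
  ---
  110  (6)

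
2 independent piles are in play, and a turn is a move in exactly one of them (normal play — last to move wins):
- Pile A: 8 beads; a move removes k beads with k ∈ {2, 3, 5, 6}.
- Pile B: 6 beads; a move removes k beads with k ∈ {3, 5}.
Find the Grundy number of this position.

Build the Grundy sequence for pile A with g(k) = mex{g(k−s) : s ∈ {2, 3, 5, 6}, s ≤ k}:
k:     0  1  2  3  4  5  6  7  8
g(k):  0  0  1  1  2  2  3  3  0
So g(8) = 0.
For pile B, compute g(0), g(1), … with moves {3, 5}:
g(0) = mex{} = 0
g(1) = mex{} = 0
g(2) = mex{} = 0
g(3) = mex{0} = 1
g(4) = mex{0} = 1
g(5) = mex{0} = 1
g(6) = mex{0,1} = 2
So g(6) = 2.
By the Sprague-Grundy theorem, the Grundy value of a sum of independent games is the XOR of the component values.
Combined value = 0 ⊕ 2 = 2.

2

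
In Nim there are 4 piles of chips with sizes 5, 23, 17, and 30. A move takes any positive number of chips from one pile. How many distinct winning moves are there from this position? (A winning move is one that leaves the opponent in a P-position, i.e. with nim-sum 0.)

Compute the nim-sum pairwise:
5 XOR 23 = 18
18 XOR 17 = 3
3 XOR 30 = 29
The overall nim-sum is X = 29. A pile of size p has a winning move iff p XOR X < p (reduce it to p XOR X).
  5: 5 XOR 29 = 24 ≥ 5 — no move.
  23: 23 XOR 29 = 10 < 23 — winning move (to 10).
  17: 17 XOR 29 = 12 < 17 — winning move (to 12).
  30: 30 XOR 29 = 3 < 30 — winning move (to 3).
That gives 3 winning moves.

3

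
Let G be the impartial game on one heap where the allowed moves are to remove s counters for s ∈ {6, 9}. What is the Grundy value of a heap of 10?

1

Build the Grundy sequence with g(k) = mex{g(k−s) : s ∈ {6, 9}, s ≤ k}:
k:     0  1  2  3  4  5  6  7  8  9 10
g(k):  0  0  0  0  0  0  1  1  1  1  1
So g(10) = 1.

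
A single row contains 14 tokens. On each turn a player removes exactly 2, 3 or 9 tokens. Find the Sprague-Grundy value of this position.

1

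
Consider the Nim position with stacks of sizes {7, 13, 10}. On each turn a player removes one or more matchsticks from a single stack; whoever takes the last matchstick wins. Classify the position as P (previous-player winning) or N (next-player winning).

P-position

In binary:
  0111  (7)
  1101  (13)
  1010  (10)
  ----
  0000  (0)
The nim-sum is 0, so this is a P-position: the player to move is in a losing position under optimal play.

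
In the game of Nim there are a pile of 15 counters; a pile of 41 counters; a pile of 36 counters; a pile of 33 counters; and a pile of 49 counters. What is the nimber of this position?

Compute the nim-sum pairwise:
15 ^ 41 = 38
38 ^ 36 = 2
2 ^ 33 = 35
35 ^ 49 = 18

18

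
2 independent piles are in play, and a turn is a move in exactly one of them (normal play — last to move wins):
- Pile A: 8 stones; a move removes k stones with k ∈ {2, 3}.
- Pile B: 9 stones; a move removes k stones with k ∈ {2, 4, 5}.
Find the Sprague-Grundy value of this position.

0

Grundy values for pile A (subtraction set {2, 3}):
g(0) = mex{} = 0
g(1) = mex{} = 0
g(2) = mex{0} = 1
g(3) = mex{0} = 1
g(4) = mex{0,1} = 2
g(5) = mex{1} = 0
g(6) = mex{1,2} = 0
g(7) = mex{0,2} = 1
g(8) = mex{0} = 1
So g(8) = 1.
Grundy values for pile B (subtraction set {2, 4, 5}):
g(0) = mex{} = 0
g(1) = mex{} = 0
g(2) = mex{0} = 1
g(3) = mex{0} = 1
g(4) = mex{0,1} = 2
g(5) = mex{0,1} = 2
g(6) = mex{0,1,2} = 3
g(7) = mex{1,2} = 0
g(8) = mex{1,2,3} = 0
g(9) = mex{0,2} = 1
So g(9) = 1.
The value of a disjunctive sum is the nim-sum of the parts.
Combined value = 1 XOR 1 = 0.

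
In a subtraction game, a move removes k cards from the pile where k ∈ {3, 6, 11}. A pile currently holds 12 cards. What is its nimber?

1

Build the Grundy sequence with g(k) = mex{g(k−s) : s ∈ {3, 6, 11}, s ≤ k}:
k:     0  1  2  3  4  5  6  7  8  9 10 11 12
g(k):  0  0  0  1  1  1  2  2  2  0  0  3  1
So g(12) = 1.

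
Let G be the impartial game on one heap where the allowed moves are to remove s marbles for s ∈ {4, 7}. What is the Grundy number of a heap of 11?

0

Compute g(0), g(1), … for moves {4, 7}:
k:     0  1  2  3  4  5  6  7  8  9 10 11
g(k):  0  0  0  0  1  1  1  1  2  2  2  0
So g(11) = 0.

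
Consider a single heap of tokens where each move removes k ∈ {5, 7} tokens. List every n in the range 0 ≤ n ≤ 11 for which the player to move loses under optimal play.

Compute g(0), g(1), … for moves {5, 7}:
g(0) = mex{} = 0
g(1) = mex{} = 0
g(2) = mex{} = 0
g(3) = mex{} = 0
g(4) = mex{} = 0
g(5) = mex{0} = 1
g(6) = mex{0} = 1
g(7) = mex{0} = 1
g(8) = mex{0} = 1
g(9) = mex{0} = 1
g(10) = mex{0,1} = 2
g(11) = mex{0,1} = 2
The P-positions (g = 0) in 0..11 are 0, 1, 2, 3, 4.

0, 1, 2, 3, 4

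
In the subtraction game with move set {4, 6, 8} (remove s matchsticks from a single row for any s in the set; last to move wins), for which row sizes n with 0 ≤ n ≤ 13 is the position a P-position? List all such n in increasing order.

Build the Grundy sequence with g(k) = mex{g(k−s) : s ∈ {4, 6, 8}, s ≤ k}:
g(0) = mex{} = 0
g(1) = mex{} = 0
g(2) = mex{} = 0
g(3) = mex{} = 0
g(4) = mex{0} = 1
g(5) = mex{0} = 1
g(6) = mex{0} = 1
g(7) = mex{0} = 1
g(8) = mex{0,1} = 2
g(9) = mex{0,1} = 2
g(10) = mex{0,1} = 2
g(11) = mex{0,1} = 2
g(12) = mex{1,2} = 0
g(13) = mex{1,2} = 0
The P-positions (g = 0) in 0..13 are 0, 1, 2, 3, 12, 13.

0, 1, 2, 3, 12, 13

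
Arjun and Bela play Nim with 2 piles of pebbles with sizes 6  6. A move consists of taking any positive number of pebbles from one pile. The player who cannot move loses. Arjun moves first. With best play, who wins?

Compute the nim-sum pairwise:
6 XOR 6 = 0
The nim-sum is 0, so this is a P-position: the player to move is in a losing position under optimal play; Arjun is about to move from it and so loses — Bela wins.

Bela wins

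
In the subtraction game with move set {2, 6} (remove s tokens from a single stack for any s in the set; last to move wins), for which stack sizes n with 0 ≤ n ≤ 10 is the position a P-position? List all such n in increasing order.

0, 1, 4, 5, 8, 9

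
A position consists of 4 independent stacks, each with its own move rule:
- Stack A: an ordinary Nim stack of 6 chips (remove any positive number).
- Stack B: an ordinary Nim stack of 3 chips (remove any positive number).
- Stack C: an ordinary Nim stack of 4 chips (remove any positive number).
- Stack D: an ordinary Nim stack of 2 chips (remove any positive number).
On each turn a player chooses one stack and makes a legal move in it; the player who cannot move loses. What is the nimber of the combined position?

3

Stack A is a plain Nim stack of size 6, so its Grundy value is 6.
Stack B is a plain Nim stack of size 3, so its Grundy value is 3.
Stack C is a plain Nim stack of size 4, so its Grundy value is 4.
Stack D is a plain Nim stack of size 2, so its Grundy value is 2.
The value of a disjunctive sum is the nim-sum of the parts.
Combined value = 6 ⊕ 3 ⊕ 4 ⊕ 2 = 3.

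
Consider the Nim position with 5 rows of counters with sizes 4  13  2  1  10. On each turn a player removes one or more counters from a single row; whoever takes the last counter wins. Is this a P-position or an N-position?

Compute the nim-sum pairwise:
4 XOR 13 = 9
9 XOR 2 = 11
11 XOR 1 = 10
10 XOR 10 = 0
The nim-sum is 0, so this is a P-position: the player to move is in a losing position under optimal play.

P-position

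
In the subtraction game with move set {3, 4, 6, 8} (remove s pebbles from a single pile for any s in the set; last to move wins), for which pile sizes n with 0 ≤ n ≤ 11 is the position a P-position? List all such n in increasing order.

0, 1, 2, 11

Build the Grundy sequence with g(k) = mex{g(k−s) : s ∈ {3, 4, 6, 8}, s ≤ k}:
g(0) = mex{} = 0
g(1) = mex{} = 0
g(2) = mex{} = 0
g(3) = mex{0} = 1
g(4) = mex{0} = 1
g(5) = mex{0} = 1
g(6) = mex{0,1} = 2
g(7) = mex{0,1} = 2
g(8) = mex{0,1} = 2
g(9) = mex{0,1,2} = 3
g(10) = mex{0,1,2} = 3
g(11) = mex{1,2} = 0
The P-positions (g = 0) in 0..11 are 0, 1, 2, 11.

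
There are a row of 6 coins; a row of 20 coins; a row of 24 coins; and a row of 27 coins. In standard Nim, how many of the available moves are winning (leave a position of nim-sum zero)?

Nim-sum: 6 XOR 20 XOR 24 XOR 27 = 17.
The overall nim-sum is X = 17. A row of size p has a winning move iff p XOR X < p (reduce it to p XOR X).
  6: 6 XOR 17 = 23 ≥ 6 — no move.
  20: 20 XOR 17 = 5 < 20 — winning move (to 5).
  24: 24 XOR 17 = 9 < 24 — winning move (to 9).
  27: 27 XOR 17 = 10 < 27 — winning move (to 10).
That gives 3 winning moves.

3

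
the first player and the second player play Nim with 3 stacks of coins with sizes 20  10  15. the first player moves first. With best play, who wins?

Write each in binary and XOR column by column:
  10100  (20)
  01010  (10)
  01111  (15)
  -----
  10001  (17)
The nim-sum is 17 ≠ 0, so this is an N-position: the player to move can win; the first player has a winning move.

the first player wins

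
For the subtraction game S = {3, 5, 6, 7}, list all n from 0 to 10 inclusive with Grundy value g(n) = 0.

Compute g(0), g(1), … for moves {3, 5, 6, 7}:
k:     0  1  2  3  4  5  6  7  8  9 10
g(k):  0  0  0  1  1  1  2  2  2  3  0
The P-positions (g = 0) in 0..10 are 0, 1, 2, 10.

0, 1, 2, 10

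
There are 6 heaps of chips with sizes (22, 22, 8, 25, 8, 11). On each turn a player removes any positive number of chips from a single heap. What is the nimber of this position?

18

Nim-sum: 22 XOR 22 XOR 8 XOR 25 XOR 8 XOR 11 = 18.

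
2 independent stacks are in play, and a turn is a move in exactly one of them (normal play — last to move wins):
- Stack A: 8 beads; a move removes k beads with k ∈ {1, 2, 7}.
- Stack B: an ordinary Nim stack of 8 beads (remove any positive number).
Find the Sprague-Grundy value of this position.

For stack A, compute g(0), g(1), … with moves {1, 2, 7}:
g(0) = mex{} = 0
g(1) = mex{0} = 1
g(2) = mex{0,1} = 2
g(3) = mex{1,2} = 0
g(4) = mex{0,2} = 1
g(5) = mex{0,1} = 2
g(6) = mex{1,2} = 0
g(7) = mex{0,2} = 1
g(8) = mex{0,1} = 2
So g(8) = 2.
Stack B is a plain Nim stack of size 8, so its Grundy value is 8.
By the Sprague-Grundy theorem, the Grundy value of a sum of independent games is the XOR of the component values.
Combined value = 2 XOR 8 = 10.

10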